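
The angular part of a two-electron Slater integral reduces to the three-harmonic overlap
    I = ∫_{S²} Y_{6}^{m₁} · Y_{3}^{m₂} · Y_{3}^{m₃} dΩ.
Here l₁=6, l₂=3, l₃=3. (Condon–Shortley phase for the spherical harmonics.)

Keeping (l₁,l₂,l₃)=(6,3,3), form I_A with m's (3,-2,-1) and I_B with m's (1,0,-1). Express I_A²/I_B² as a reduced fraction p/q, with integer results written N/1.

Shared (l₁,l₂,l₃)=(6,3,3): N and (l;000)² cancel in I_A²/I_B².
A: Δ = 6!·6!·0!/13! = 1/12012; Racah Σ t=1..1: t=1:−1/5760 = -1/5760; ⇒ 3j(6 3 3; 3 -2 -1)² = 9/286, sgn -1
B: Δ = 6!·6!·0!/13! = 1/12012; Racah Σ t=3..3: t=3:−1/1728 = -1/1728; ⇒ 3j(6 3 3; 1 0 -1)² = 25/858, sgn -1
I_A²/I_B² = (9/286)/(25/858) = 27/25

27/25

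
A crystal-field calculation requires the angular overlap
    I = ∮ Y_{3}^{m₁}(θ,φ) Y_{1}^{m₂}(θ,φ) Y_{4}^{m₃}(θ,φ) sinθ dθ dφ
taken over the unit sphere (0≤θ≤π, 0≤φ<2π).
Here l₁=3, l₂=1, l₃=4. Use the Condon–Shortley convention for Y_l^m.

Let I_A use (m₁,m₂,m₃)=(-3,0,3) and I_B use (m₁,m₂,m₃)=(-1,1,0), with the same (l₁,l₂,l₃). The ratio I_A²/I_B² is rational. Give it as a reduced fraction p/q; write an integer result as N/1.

7/6

l's match ⇒ only the (l;m) 3-j factors differ between A and B.
A: triangle coeff Δ(3,1,4) = 1/252; Σ_t [0,0]: t=0:+1/720 = 1/720; (3j)²=1/36 [(3 1 4; -3 0 3)], sign=-1
B: triangle coeff Δ(3,1,4) = 1/252; Σ_t [0,0]: t=0:+1/96 = 1/96; (3j)²=1/42 [(3 1 4; -1 1 0)], sign=+1
I_A²/I_B² = (1/36)/(1/42) = 7/6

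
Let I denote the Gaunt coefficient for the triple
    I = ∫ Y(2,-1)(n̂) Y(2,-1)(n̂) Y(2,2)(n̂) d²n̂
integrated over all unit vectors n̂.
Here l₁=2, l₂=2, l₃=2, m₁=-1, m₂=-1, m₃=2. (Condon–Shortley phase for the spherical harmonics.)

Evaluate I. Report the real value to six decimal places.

0.220728

m-sum 0 ✓  L=6 even ✓  0≤2≤4 ✓
Π(2lᵢ+1) = 5×5×5 = 125
triangle coeff Δ(2,2,2) = 1/630
Σ_t [0,2]: t=0:+1/8 t=1:−1/1 t=2:+1/8 = -3/4
(3j)²=2/35 [(2 2 2; 0 0 0)], sign=-1
Σ_t [1,1]: t=1:−1/4 = -1/4
(3j)²=3/35 [(2 2 2; -1 -1 2)], sign=-1
⇒ 4πI² = 30/49
I = (+1)√(30/49/(4π)) = 0.22072812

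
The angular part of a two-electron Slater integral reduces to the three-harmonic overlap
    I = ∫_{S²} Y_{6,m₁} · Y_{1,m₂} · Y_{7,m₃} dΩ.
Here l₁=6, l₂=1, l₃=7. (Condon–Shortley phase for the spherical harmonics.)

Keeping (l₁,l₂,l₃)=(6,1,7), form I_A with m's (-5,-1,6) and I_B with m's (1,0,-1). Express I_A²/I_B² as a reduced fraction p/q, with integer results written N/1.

13/8

Shared (l₁,l₂,l₃)=(6,1,7): N and (l;000)² cancel in I_A²/I_B².
A: Δ = 0!·12!·2!/15! = 1/1365; Racah Σ t=0..0: t=0:+1/79833600 = 1/79833600; ⇒ 3j(6 1 7; -5 -1 6)² = 2/35, sgn -1
B: Δ = 0!·12!·2!/15! = 1/1365; Racah Σ t=0..0: t=0:+1/604800 = 1/604800; ⇒ 3j(6 1 7; 1 0 -1)² = 16/455, sgn +1
I_A²/I_B² = (2/35)/(16/455) = 13/8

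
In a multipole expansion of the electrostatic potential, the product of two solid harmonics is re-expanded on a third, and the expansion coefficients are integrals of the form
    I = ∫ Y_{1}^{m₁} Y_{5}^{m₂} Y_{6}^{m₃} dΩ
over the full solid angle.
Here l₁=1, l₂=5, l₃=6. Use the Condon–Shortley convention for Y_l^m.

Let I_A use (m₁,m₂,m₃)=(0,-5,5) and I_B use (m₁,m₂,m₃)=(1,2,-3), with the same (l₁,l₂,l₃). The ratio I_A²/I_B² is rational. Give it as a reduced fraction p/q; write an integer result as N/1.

Same 1,5,6: normalisation and zero-m 3j drop out of the ratio.
A: Δ: 0! 2! 10! / 13! → 1/858; sum: t=0:+1/3628800 = 1/3628800; 3j²(1 5 6; 0 -5 5) = Δ·Π!·Σ² = 1/78  (sign -1)
B: Δ: 0! 2! 10! / 13! → 1/858; sum: t=0:+1/60480 = 1/60480; 3j²(1 5 6; 1 2 -3) = Δ·Π!·Σ² = 6/143  (sign -1)
I_A²/I_B² = (1/78)/(6/143) = 11/36

11/36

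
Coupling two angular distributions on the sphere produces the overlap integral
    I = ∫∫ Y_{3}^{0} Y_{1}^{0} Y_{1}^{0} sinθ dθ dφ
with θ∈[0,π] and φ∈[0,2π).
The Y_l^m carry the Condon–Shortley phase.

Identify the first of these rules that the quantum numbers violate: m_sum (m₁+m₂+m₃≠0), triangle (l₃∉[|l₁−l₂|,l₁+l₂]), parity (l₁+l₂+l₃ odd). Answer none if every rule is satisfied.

triangle

m₁+m₂+m₃ = 0 + 0 + 0 = 0  ✓
triangle: |3−1|=2 ≤ l₃=1 ≤ 3+1=4  ✗
parity: l₁+l₂+l₃ = 5 is odd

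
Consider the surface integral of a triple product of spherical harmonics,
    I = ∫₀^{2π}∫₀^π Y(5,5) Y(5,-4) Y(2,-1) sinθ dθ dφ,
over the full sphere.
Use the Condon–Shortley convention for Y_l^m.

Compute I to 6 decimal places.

-0.187924

m-sum 0 ✓  L=12 even ✓  0≤2≤10 ✓
Π(2lᵢ+1) = 11×11×5 = 605
triangle coeff Δ(5,5,2) = 1/38610
Σ_t [3,5]: t=3:−1/2880 t=4:+1/576 t=5:−1/2880 = 1/960
(3j)²=10/429 [(5 5 2; 0 0 0)], sign=+1
Σ_t [0,0]: t=0:+1/80640 = 1/80640
(3j)²=9/286 [(5 5 2; 5 -4 -1)], sign=-1
⇒ 4πI² = 75/169
I = (-1)√(75/169/(4π)) = -0.18792404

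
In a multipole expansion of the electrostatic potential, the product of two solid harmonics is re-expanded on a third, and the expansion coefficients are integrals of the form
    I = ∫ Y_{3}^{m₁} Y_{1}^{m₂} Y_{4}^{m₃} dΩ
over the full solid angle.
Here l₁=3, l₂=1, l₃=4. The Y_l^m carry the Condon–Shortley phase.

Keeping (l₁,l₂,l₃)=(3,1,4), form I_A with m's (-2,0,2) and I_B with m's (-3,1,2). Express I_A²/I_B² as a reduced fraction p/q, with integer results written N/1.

12/1

Shared (l₁,l₂,l₃)=(3,1,4): N and (l;000)² cancel in I_A²/I_B².
A: Δ = 0!·6!·2!/9! = 1/252; Racah Σ t=0..0: t=0:+1/120 = 1/120; ⇒ 3j(3 1 4; -2 0 2)² = 1/21, sgn +1
B: Δ = 0!·6!·2!/9! = 1/252; Racah Σ t=0..0: t=0:+1/1440 = 1/1440; ⇒ 3j(3 1 4; -3 1 2)² = 1/252, sgn +1
I_A²/I_B² = (1/21)/(1/252) = 12/1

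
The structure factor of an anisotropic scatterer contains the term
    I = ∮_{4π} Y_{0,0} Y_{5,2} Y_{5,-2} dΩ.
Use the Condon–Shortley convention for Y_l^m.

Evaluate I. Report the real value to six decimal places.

0.282095

Rules hold: Σm=0, L=10 even, 5≤5≤5.
N = 1·11·11 = 121
Δ = 0!·0!·10!/11! = 1/11
Racah Σ t=0..0: t=0:+1/14400 = 1/14400
⇒ 3j(0 5 5; 0 0 0)² = 1/11, sgn -1
Racah Σ t=0..0: t=0:+1/30240 = 1/30240
⇒ 3j(0 5 5; 0 2 -2)² = 1/11, sgn -1
4πI² = N·(3j₀)²·(3jₘ)² = 1/1
I = +1·√(1/4π) = 0.28209479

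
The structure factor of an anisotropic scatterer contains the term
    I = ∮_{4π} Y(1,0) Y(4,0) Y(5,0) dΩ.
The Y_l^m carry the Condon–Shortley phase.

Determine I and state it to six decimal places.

0.245532

Checks pass: Σm=0; 10 even; l₃=5∈[3,5].
(2·1+1)(2·4+1)(2·5+1) = 297
Δ: 0! 2! 8! / 11! → 1/495
sum: t=0:+1/576 = 1/576
3j²(1 4 5; 0 0 0) = Δ·Π!·Σ² = 5/99  (sign -1)
(m-triple is (0,0,0) — same symbol as above.)
combine: 4πI² = 297·5/99·5/99 = 25/33
take √, sign +1: I = 0.24553200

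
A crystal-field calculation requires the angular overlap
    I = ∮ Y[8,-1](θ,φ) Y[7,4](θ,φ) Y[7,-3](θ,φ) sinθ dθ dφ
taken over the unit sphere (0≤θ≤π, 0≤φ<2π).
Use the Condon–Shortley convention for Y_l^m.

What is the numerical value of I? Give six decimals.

-0.110152

Checks pass: Σm=0; 22 even; l₃=7∈[1,15].
(2·8+1)(2·7+1)(2·7+1) = 3825
Δ: 8! 8! 6! / 23! → 1/22086194130
sum: t=1:−1/18289152000 t=2:+1/248832000 t=3:−1/24883200 t=4:+1/11943936 t=5:−1/24883200 t=6:+1/248832000 t=7:−1/18289152000 = 11/975421440
3j²(8 7 7; 0 0 0) = Δ·Π!·Σ² = 1750/289731  (sign -1)
sum: t=5:−1/298598400 t=6:+1/124416000 t=7:−1/348364800 t=8:+1/7315660800 = 143/73156608000
3j²(8 7 7; -1 4 -3) = Δ·Π!·Σ² = 1716/260015  (sign +1)
combine: 4πI² = 3825·1750/289731·1716/260015 = 495000/3246473
take √, sign -1: I = -0.11015184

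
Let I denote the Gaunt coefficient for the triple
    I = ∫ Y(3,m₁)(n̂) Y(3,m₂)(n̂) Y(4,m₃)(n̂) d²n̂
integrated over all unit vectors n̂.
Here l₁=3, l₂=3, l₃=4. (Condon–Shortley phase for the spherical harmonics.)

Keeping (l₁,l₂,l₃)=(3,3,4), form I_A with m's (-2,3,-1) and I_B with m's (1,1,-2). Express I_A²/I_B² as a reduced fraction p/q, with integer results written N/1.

3/4

Shared (l₁,l₂,l₃)=(3,3,4): N and (l;000)² cancel in I_A²/I_B².
A: Δ = 2!·4!·4!/11! = 1/34650; Racah Σ t=2..2: t=2:+1/288 = 1/288; ⇒ 3j(3 3 4; -2 3 -1)² = 5/231, sgn -1
B: Δ = 2!·4!·4!/11! = 1/34650; Racah Σ t=0..2: t=0:+1/192 t=1:−1/36 t=2:+1/192 = -5/288; ⇒ 3j(3 3 4; 1 1 -2)² = 20/693, sgn -1
I_A²/I_B² = (5/231)/(20/693) = 3/4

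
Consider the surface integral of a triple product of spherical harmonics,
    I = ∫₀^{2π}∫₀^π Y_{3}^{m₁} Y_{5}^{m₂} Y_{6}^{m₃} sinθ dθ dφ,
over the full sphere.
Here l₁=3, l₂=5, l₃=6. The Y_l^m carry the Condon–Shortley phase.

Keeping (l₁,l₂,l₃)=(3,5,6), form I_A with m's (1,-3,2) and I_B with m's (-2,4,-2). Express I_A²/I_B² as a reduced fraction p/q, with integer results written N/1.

49/45

l's match ⇒ only the (l;m) 3-j factors differ between A and B.
A: triangle coeff Δ(3,5,6) = 1/675675; Σ_t [0,2]: t=0:+1/11520 t=1:−1/30240 t=2:+1/1935360 = 1/18432; (3j)²=7/429 [(3 5 6; 1 -3 2)], sign=+1
B: triangle coeff Δ(3,5,6) = 1/675675; Σ_t [1,2]: t=1:−1/967680 t=2:+1/60480 = 1/64512; (3j)²=15/1001 [(3 5 6; -2 4 -2)], sign=+1
I_A²/I_B² = (7/429)/(15/1001) = 49/45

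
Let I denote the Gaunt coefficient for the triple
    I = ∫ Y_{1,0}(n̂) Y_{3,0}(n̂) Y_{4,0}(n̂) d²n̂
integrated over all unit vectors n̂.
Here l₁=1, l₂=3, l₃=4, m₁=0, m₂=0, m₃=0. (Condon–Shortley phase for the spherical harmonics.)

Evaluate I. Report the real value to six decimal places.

0.246233

m-sum 0 ✓  L=8 even ✓  2≤4≤4 ✓
Π(2lᵢ+1) = 3×7×9 = 189
triangle coeff Δ(1,3,4) = 1/252
Σ_t [0,0]: t=0:+1/36 = 1/36
(3j)²=4/63 [(1 3 4; 0 0 0)], sign=+1
(m-triple is (0,0,0) — same symbol as above.)
⇒ 4πI² = 16/21
I = (+1)√(16/21/(4π)) = 0.24623252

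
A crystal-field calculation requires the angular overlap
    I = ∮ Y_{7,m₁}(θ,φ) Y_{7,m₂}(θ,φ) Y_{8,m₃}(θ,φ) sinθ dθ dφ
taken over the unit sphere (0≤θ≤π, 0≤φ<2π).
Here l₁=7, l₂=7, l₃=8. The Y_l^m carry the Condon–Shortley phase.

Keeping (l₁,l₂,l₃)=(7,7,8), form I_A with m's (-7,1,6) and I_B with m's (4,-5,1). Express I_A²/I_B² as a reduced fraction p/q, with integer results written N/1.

l's match ⇒ only the (l;m) 3-j factors differ between A and B.
A: triangle coeff Δ(7,7,8) = 1/22086194130; Σ_t [6,6]: t=6:+1/41803776000 = 1/41803776000; (3j)²=1274/111435 [(7 7 8; -7 1 6)], sign=+1
B: triangle coeff Δ(7,7,8) = 1/22086194130; Σ_t [0,2]: t=0:+1/746496000 t=1:−1/870912000 t=2:+1/9754214400 = 43/146313216000; (3j)²=5547/3380195 [(7 7 8; 4 -5 1)], sign=-1
I_A²/I_B² = (1274/111435)/(5547/3380195) = 115934/16641

115934/16641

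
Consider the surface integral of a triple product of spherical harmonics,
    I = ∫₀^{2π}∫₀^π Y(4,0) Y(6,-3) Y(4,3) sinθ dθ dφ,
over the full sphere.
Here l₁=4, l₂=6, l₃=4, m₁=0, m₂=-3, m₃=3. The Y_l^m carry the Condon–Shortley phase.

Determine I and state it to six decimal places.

0.123195

Checks pass: Σm=0; 14 even; l₃=4∈[2,10].
(2·4+1)(2·6+1)(2·4+1) = 1053
Δ: 6! 2! 6! / 15! → 1/1261260
sum: t=2:+1/4608 t=3:−1/1296 t=4:+1/4608 = -7/20736
3j²(4 6 4; 0 0 0) = Δ·Π!·Σ² = 20/1287  (sign -1)
sum: t=2:+1/11520 t=3:−1/25920 = 1/20736
3j²(4 6 4; 0 -3 3) = Δ·Π!·Σ² = 5/429  (sign -1)
combine: 4πI² = 1053·20/1287·5/429 = 300/1573
take √, sign +1: I = 0.12319450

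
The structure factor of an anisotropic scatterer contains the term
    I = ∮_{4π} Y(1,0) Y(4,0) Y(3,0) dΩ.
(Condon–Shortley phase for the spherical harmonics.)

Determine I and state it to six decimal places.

m-sum 0 ✓  L=8 even ✓  3≤3≤5 ✓
Π(2lᵢ+1) = 3×9×7 = 189
triangle coeff Δ(1,4,3) = 1/252
Σ_t [1,1]: t=1:−1/36 = -1/36
(3j)²=4/63 [(1 4 3; 0 0 0)], sign=+1
(m-triple is (0,0,0) — same symbol as above.)
⇒ 4πI² = 16/21
I = (+1)√(16/21/(4π)) = 0.24623252

0.246233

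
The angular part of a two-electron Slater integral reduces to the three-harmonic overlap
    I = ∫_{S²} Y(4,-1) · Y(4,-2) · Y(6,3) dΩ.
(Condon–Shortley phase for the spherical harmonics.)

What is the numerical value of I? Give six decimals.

-0.103072

m-sum 0 ✓  L=14 even ✓  0≤6≤8 ✓
Π(2lᵢ+1) = 9×9×13 = 1053
triangle coeff Δ(4,4,6) = 1/1261260
Σ_t [0,2]: t=0:+1/4608 t=1:−1/1296 t=2:+1/4608 = -7/20736
(3j)²=20/1287 [(4 4 6; 0 0 0)], sign=-1
Σ_t [0,2]: t=0:+1/11520 t=1:−1/5760 t=2:+1/51840 = -7/103680
(3j)²=7/858 [(4 4 6; -1 -2 3)], sign=+1
⇒ 4πI² = 210/1573
I = (-1)√(210/1573/(4π)) = -0.10307192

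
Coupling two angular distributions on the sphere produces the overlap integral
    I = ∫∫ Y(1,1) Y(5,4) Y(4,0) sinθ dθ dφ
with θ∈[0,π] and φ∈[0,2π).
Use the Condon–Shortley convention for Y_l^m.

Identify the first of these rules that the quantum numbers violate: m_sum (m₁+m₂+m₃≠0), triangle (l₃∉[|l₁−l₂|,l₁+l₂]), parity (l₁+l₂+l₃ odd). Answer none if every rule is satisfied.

Σmᵢ = 5  ✗
l₃∈[|l₁−l₂|,l₁+l₂]=[4,6], have l₃=4
Σlᵢ = 10 ⇒ even

m_sum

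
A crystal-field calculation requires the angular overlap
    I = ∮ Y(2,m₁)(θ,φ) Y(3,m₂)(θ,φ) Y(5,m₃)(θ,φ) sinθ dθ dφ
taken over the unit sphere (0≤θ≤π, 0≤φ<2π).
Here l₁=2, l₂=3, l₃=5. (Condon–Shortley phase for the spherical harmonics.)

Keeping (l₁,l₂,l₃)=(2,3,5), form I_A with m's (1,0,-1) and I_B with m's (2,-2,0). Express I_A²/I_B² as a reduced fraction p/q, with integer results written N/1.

Shared (l₁,l₂,l₃)=(2,3,5): N and (l;000)² cancel in I_A²/I_B².
A: Δ = 0!·4!·6!/11! = 1/2310; Racah Σ t=0..0: t=0:+1/216 = 1/216; ⇒ 3j(2 3 5; 1 0 -1)² = 8/231, sgn +1
B: Δ = 0!·4!·6!/11! = 1/2310; Racah Σ t=0..0: t=0:+1/2880 = 1/2880; ⇒ 3j(2 3 5; 2 -2 0)² = 1/462, sgn -1
I_A²/I_B² = (8/231)/(1/462) = 16/1

16/1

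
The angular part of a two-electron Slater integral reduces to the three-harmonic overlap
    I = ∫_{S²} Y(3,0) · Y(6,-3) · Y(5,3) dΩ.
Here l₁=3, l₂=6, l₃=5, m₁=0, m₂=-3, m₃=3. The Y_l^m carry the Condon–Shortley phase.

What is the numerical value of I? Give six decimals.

m-sum 0 ✓  L=14 even ✓  3≤5≤9 ✓
Π(2lᵢ+1) = 7×13×11 = 1001
triangle coeff Δ(3,6,5) = 1/675675
Σ_t [1,3]: t=1:−1/8640 t=2:+1/2304 t=3:−1/8640 = 7/34560
(3j)²=7/429 [(3 6 5; 0 0 0)], sign=-1
Σ_t [1,3]: t=1:−1/17280 t=2:+1/20160 t=3:−1/483840 = -1/96768
(3j)²=1/1001 [(3 6 5; 0 -3 3)], sign=-1
⇒ 4πI² = 7/429
I = (+1)√(7/429/(4π)) = 0.03603425

0.036034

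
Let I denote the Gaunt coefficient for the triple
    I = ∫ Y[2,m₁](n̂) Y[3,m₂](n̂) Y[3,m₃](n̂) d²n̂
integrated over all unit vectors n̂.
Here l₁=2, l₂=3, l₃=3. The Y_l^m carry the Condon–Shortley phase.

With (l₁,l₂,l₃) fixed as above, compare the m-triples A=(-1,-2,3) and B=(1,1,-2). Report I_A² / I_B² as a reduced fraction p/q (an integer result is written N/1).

5/3

Shared (l₁,l₂,l₃)=(2,3,3): N and (l;000)² cancel in I_A²/I_B².
A: Δ = 2!·2!·4!/9! = 1/3780; Racah Σ t=1..1: t=1:−1/48 = -1/48; ⇒ 3j(2 3 3; -1 -2 3)² = 5/84, sgn -1
B: Δ = 2!·2!·4!/9! = 1/3780; Racah Σ t=0..1: t=0:+1/48 t=1:−1/12 = -1/16; ⇒ 3j(2 3 3; 1 1 -2)² = 1/28, sgn +1
I_A²/I_B² = (5/84)/(1/28) = 5/3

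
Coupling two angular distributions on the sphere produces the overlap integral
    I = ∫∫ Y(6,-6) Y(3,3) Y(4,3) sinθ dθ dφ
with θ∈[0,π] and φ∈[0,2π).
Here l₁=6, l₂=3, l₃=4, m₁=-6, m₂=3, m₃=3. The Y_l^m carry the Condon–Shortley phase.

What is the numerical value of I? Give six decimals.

Σlᵢ=13 odd — θ-integrand is odd under cosθ→−cosθ; I=0

0.000000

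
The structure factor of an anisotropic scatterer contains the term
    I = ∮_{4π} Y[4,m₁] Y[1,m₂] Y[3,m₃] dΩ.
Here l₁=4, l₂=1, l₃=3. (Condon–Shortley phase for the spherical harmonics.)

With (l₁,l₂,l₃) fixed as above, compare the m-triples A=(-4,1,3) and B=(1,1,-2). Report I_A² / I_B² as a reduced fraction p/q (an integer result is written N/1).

28/3

l's match ⇒ only the (l;m) 3-j factors differ between A and B.
A: triangle coeff Δ(4,1,3) = 1/252; Σ_t [2,2]: t=2:+1/1440 = 1/1440; (3j)²=1/9 [(4 1 3; -4 1 3)], sign=+1
B: triangle coeff Δ(4,1,3) = 1/252; Σ_t [2,2]: t=2:+1/240 = 1/240; (3j)²=1/84 [(4 1 3; 1 1 -2)], sign=-1
I_A²/I_B² = (1/9)/(1/84) = 28/3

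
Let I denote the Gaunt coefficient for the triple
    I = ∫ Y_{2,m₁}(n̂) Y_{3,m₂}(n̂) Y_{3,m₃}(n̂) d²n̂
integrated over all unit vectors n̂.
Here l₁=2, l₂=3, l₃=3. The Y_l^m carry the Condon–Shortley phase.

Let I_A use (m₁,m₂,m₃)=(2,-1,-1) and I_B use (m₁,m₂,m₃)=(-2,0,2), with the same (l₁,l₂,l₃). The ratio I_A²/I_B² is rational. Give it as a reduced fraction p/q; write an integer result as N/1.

Shared (l₁,l₂,l₃)=(2,3,3): N and (l;000)² cancel in I_A²/I_B².
A: Δ = 2!·2!·4!/9! = 1/3780; Racah Σ t=0..0: t=0:+1/16 = 1/16; ⇒ 3j(2 3 3; 2 -1 -1)² = 2/35, sgn +1
B: Δ = 2!·2!·4!/9! = 1/3780; Racah Σ t=2..2: t=2:+1/24 = 1/24; ⇒ 3j(2 3 3; -2 0 2)² = 1/21, sgn -1
I_A²/I_B² = (2/35)/(1/21) = 6/5

6/5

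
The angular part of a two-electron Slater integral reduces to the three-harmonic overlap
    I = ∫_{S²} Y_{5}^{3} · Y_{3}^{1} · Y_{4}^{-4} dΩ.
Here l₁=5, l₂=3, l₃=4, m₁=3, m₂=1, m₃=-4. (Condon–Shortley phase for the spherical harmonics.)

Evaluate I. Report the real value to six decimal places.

m-sum 0 ✓  L=12 even ✓  2≤4≤8 ✓
Π(2lᵢ+1) = 11×7×9 = 693
triangle coeff Δ(5,3,4) = 1/180180
Σ_t [1,3]: t=1:−1/576 t=2:+1/144 t=3:−1/576 = 1/288
(3j)²=20/1001 [(5 3 4; 0 0 0)], sign=+1
Σ_t [2,2]: t=2:+1/5760 = 1/5760
(3j)²=56/2145 [(5 3 4; 3 1 -4)], sign=+1
⇒ 4πI² = 672/1859
I = (+1)√(672/1859/(4π)) = 0.16960553

0.169606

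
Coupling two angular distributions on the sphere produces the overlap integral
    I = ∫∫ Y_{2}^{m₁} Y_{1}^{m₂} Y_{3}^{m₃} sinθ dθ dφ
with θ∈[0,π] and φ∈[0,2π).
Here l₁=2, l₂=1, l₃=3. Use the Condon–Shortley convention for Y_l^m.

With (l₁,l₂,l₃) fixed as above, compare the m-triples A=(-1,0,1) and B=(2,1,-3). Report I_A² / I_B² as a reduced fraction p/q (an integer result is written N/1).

8/15

l's match ⇒ only the (l;m) 3-j factors differ between A and B.
A: triangle coeff Δ(2,1,3) = 1/105; Σ_t [0,0]: t=0:+1/6 = 1/6; (3j)²=8/105 [(2 1 3; -1 0 1)], sign=+1
B: triangle coeff Δ(2,1,3) = 1/105; Σ_t [0,0]: t=0:+1/48 = 1/48; (3j)²=1/7 [(2 1 3; 2 1 -3)], sign=+1
I_A²/I_B² = (8/105)/(1/7) = 8/15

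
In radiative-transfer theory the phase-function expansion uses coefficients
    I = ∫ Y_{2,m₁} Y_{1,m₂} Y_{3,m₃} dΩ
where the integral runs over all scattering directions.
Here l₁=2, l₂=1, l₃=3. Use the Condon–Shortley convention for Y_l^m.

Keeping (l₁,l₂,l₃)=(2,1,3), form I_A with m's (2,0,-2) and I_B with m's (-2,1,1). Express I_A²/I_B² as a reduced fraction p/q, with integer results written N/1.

5/1

Shared (l₁,l₂,l₃)=(2,1,3): N and (l;000)² cancel in I_A²/I_B².
A: Δ = 0!·4!·2!/7! = 1/105; Racah Σ t=0..0: t=0:+1/24 = 1/24; ⇒ 3j(2 1 3; 2 0 -2)² = 1/21, sgn -1
B: Δ = 0!·4!·2!/7! = 1/105; Racah Σ t=0..0: t=0:+1/48 = 1/48; ⇒ 3j(2 1 3; -2 1 1)² = 1/105, sgn +1
I_A²/I_B² = (1/21)/(1/105) = 5/1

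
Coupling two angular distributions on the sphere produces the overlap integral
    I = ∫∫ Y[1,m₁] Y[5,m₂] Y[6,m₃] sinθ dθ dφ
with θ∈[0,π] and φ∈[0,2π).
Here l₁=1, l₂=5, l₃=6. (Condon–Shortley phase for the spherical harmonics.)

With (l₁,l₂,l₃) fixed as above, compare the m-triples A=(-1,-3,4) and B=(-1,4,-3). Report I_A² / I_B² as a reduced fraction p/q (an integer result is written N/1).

15/1

l's match ⇒ only the (l;m) 3-j factors differ between A and B.
A: triangle coeff Δ(1,5,6) = 1/858; Σ_t [0,0]: t=0:+1/161280 = 1/161280; (3j)²=15/286 [(1 5 6; -1 -3 4)], sign=+1
B: triangle coeff Δ(1,5,6) = 1/858; Σ_t [0,0]: t=0:+1/725760 = 1/725760; (3j)²=1/286 [(1 5 6; -1 4 -3)], sign=-1
I_A²/I_B² = (15/286)/(1/286) = 15/1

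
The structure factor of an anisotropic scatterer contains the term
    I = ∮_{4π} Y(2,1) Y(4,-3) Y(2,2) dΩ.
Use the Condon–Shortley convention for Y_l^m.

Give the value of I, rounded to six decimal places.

m-sum 0 ✓  L=8 even ✓  2≤2≤6 ✓
Π(2lᵢ+1) = 5×9×5 = 225
triangle coeff Δ(2,4,2) = 1/630
Σ_t [2,2]: t=2:+1/16 = 1/16
(3j)²=2/35 [(2 4 2; 0 0 0)], sign=+1
Σ_t [1,1]: t=1:−1/144 = -1/144
(3j)²=1/18 [(2 4 2; 1 -3 2)], sign=-1
⇒ 4πI² = 5/7
I = (-1)√(5/7/(4π)) = -0.23841361

-0.238414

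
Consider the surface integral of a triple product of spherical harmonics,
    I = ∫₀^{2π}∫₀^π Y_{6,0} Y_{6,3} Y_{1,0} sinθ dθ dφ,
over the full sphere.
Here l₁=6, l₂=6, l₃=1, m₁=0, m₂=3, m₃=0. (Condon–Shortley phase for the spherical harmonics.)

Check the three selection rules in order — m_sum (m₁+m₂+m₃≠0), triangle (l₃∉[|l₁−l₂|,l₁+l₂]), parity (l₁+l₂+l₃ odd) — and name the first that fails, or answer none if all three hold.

m_sum

m₁+m₂+m₃ = 0 + 3 + 0 = 3  ✗
triangle: |6−6|=0 ≤ l₃=1 ≤ 6+6=12
parity: l₁+l₂+l₃ = 13 is odd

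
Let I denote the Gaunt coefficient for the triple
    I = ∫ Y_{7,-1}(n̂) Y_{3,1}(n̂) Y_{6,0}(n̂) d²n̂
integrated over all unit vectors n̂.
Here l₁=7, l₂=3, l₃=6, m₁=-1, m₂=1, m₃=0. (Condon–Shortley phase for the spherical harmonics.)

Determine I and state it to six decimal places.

Checks pass: Σm=0; 16 even; l₃=6∈[4,10].
(2·7+1)(2·3+1)(2·6+1) = 1365
Δ: 4! 10! 2! / 17! → 1/2042040
sum: t=1:−1/207360 t=2:+1/57600 t=3:−1/207360 = 1/129600
3j²(7 3 6; 0 0 0) = Δ·Π!·Σ² = 168/12155  (sign +1)
sum: t=2:+1/138240 t=3:−1/86400 t=4:+1/829440 = -13/4147200
3j²(7 3 6; -1 1 0) = Δ·Π!·Σ² = 13/3740  (sign -1)
combine: 4πI² = 1365·168/12155·13/3740 = 11466/174845
take √, sign -1: I = -0.07223945

-0.072239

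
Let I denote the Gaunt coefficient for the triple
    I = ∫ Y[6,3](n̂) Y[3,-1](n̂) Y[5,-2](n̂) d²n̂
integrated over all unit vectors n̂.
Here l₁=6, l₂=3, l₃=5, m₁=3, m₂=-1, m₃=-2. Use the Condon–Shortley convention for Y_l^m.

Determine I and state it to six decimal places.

-0.152880

Rules hold: Σm=0, L=14 even, 3≤5≤9.
N = 13·7·11 = 1001
Δ = 4!·8!·2!/15! = 1/675675
Racah Σ t=1..3: t=1:−1/8640 t=2:+1/2304 t=3:−1/8640 = 7/34560
⇒ 3j(6 3 5; 0 0 0)² = 7/429, sgn -1
Racah Σ t=0..2: t=0:+1/34560 t=1:−1/8640 t=2:+1/40320 = -1/16128
⇒ 3j(6 3 5; 3 -1 -2)² = 18/1001, sgn +1
4πI² = N·(3j₀)²·(3jₘ)² = 42/143
I = -1·√(0.293706/4π) = -0.15288036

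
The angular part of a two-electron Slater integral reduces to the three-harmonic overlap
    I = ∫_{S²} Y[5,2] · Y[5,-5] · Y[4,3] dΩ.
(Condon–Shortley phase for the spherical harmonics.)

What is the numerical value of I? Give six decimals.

Checks pass: Σm=0; 14 even; l₃=4∈[0,10].
(2·5+1)(2·5+1)(2·4+1) = 1089
Δ: 6! 4! 4! / 15! → 1/3153150
sum: t=1:−1/69120 t=2:+1/1728 t=3:−1/576 t=4:+1/1728 t=5:−1/69120 = -7/11520
3j²(5 5 4; 0 0 0) = Δ·Π!·Σ² = 2/143  (sign -1)
sum: t=0:+1/103680 = 1/103680
3j²(5 5 4; 2 -5 3) = Δ·Π!·Σ² = 7/429  (sign -1)
combine: 4πI² = 1089·2/143·7/429 = 42/169
take √, sign +1: I = 0.14062948

0.140629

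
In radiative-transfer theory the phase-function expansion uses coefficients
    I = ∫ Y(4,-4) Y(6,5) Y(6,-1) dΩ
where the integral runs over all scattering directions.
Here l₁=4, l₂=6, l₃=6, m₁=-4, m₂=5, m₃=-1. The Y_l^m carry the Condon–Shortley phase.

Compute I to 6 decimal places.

-0.102536

m-sum 0 ✓  L=16 even ✓  2≤6≤10 ✓
Π(2lᵢ+1) = 9×13×13 = 1521
triangle coeff Δ(4,6,6) = 1/15315300
Σ_t [0,4]: t=0:+1/829440 t=1:−1/25920 t=2:+1/9216 t=3:−1/25920 t=4:+1/829440 = 7/207360
(3j)²=28/2431 [(4 6 6; 0 0 0)], sign=+1
Σ_t [4,4]: t=4:+1/2903040 = 1/2903040
(3j)²=5/663 [(4 6 6; -4 5 -1)], sign=-1
⇒ 4πI² = 420/3179
I = (-1)√(420/3179/(4π)) = -0.10253555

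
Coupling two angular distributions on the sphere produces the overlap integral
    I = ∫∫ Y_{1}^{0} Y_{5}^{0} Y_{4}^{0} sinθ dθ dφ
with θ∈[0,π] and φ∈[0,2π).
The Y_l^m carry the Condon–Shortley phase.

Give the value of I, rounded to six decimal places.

0.245532

Checks pass: Σm=0; 10 even; l₃=4∈[4,6].
(2·1+1)(2·5+1)(2·4+1) = 297
Δ: 2! 0! 8! / 11! → 1/495
sum: t=1:−1/576 = -1/576
3j²(1 5 4; 0 0 0) = Δ·Π!·Σ² = 5/99  (sign -1)
(m-triple is (0,0,0) — same symbol as above.)
combine: 4πI² = 297·5/99·5/99 = 25/33
take √, sign +1: I = 0.24553200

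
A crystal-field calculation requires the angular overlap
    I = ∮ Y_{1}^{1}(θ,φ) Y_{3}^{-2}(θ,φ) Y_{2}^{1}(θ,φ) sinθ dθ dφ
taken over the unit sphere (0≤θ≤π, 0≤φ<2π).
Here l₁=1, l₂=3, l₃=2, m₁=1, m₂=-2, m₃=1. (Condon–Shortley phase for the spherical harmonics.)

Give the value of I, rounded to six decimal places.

0.261169

Checks pass: Σm=0; 6 even; l₃=2∈[2,4].
(2·1+1)(2·3+1)(2·2+1) = 105
Δ: 2! 0! 4! / 7! → 1/105
sum: t=1:−1/4 = -1/4
3j²(1 3 2; 0 0 0) = Δ·Π!·Σ² = 3/35  (sign -1)
sum: t=0:+1/12 = 1/12
3j²(1 3 2; 1 -2 1) = Δ·Π!·Σ² = 2/21  (sign -1)
combine: 4πI² = 105·3/35·2/21 = 6/7
take √, sign +1: I = 0.26116903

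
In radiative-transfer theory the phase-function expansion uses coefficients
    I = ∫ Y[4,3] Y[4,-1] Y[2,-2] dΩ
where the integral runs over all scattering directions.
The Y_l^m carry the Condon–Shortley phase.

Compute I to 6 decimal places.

Checks pass: Σm=0; 10 even; l₃=2∈[0,8].
(2·4+1)(2·4+1)(2·2+1) = 405
Δ: 6! 2! 2! / 11! → 1/13860
sum: t=2:+1/192 t=3:−1/36 t=4:+1/192 = -5/288
3j²(4 4 2; 0 0 0) = Δ·Π!·Σ² = 20/693  (sign -1)
sum: t=1:−1/480 = -1/480
3j²(4 4 2; 3 -1 -2) = Δ·Π!·Σ² = 3/110  (sign -1)
combine: 4πI² = 405·20/693·3/110 = 270/847
take √, sign +1: I = 0.15927046

0.159270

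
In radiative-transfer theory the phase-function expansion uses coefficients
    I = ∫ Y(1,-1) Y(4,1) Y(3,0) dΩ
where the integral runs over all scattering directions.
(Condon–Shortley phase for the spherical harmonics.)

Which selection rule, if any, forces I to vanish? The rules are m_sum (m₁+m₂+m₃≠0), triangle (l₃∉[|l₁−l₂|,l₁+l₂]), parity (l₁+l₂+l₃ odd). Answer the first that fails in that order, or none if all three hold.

none

Σmᵢ = 0  ✓
l₃∈[|l₁−l₂|,l₁+l₂]=[3,5], have l₃=3  ✓
Σlᵢ = 8 ⇒ even  ✓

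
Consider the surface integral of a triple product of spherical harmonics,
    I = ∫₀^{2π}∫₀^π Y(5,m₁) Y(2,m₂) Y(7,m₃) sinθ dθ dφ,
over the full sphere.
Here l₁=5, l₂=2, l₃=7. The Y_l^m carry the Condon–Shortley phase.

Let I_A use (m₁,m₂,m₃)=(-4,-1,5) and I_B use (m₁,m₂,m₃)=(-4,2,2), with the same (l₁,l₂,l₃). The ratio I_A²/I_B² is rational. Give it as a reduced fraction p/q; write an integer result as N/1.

Same 5,2,7: normalisation and zero-m 3j drop out of the ratio.
A: Δ: 0! 10! 4! / 15! → 1/15015; sum: t=0:+1/2177280 = 1/2177280; 3j²(5 2 7; -4 -1 5) = Δ·Π!·Σ² = 8/273  (sign +1)
B: Δ: 0! 10! 4! / 15! → 1/15015; sum: t=0:+1/8709120 = 1/8709120; 3j²(5 2 7; -4 2 2) = Δ·Π!·Σ² = 1/3003  (sign -1)
I_A²/I_B² = (8/273)/(1/3003) = 88/1

88/1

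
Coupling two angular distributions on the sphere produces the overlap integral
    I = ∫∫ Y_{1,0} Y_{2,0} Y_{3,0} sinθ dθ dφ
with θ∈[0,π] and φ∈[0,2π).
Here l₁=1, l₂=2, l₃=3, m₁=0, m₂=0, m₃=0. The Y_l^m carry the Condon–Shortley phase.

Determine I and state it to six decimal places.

0.247767

m-sum 0 ✓  L=6 even ✓  1≤3≤3 ✓
Π(2lᵢ+1) = 3×5×7 = 105
triangle coeff Δ(1,2,3) = 1/105
Σ_t [0,0]: t=0:+1/4 = 1/4
(3j)²=3/35 [(1 2 3; 0 0 0)], sign=-1
(m-triple is (0,0,0) — same symbol as above.)
⇒ 4πI² = 27/35
I = (+1)√(27/35/(4π)) = 0.24776670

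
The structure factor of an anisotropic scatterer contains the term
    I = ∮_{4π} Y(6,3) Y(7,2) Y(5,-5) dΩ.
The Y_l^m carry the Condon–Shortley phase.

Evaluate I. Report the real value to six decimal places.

Checks pass: Σm=0; 18 even; l₃=5∈[1,13].
(2·6+1)(2·7+1)(2·5+1) = 2145
Δ: 8! 4! 6! / 19! → 1/174594420
sum: t=2:+1/4147200 t=3:−1/207360 t=4:+1/82944 t=5:−1/207360 t=6:+1/4147200 = 1/345600
3j²(6 7 5; 0 0 0) = Δ·Π!·Σ² = 420/46189  (sign -1)
sum: t=3:−1/12441600 = -1/12441600
3j²(6 7 5; 3 2 -5) = Δ·Π!·Σ² = 588/46189  (sign -1)
combine: 4πI² = 2145·420/46189·588/46189 = 3704400/14919047
take √, sign +1: I = 0.14056703

0.140567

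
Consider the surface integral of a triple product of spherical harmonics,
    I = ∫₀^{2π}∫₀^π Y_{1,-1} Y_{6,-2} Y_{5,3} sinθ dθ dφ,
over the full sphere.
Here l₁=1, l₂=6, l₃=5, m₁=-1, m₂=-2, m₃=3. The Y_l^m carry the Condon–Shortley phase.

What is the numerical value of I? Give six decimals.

0.100084

Checks pass: Σm=0; 12 even; l₃=5∈[5,7].
(2·1+1)(2·6+1)(2·5+1) = 429
Δ: 2! 0! 10! / 13! → 1/858
sum: t=1:−1/14400 = -1/14400
3j²(1 6 5; 0 0 0) = Δ·Π!·Σ² = 6/143  (sign +1)
sum: t=2:+1/161280 = 1/161280
3j²(1 6 5; -1 -2 3) = Δ·Π!·Σ² = 1/143  (sign +1)
combine: 4πI² = 429·6/143·1/143 = 18/143
take √, sign +1: I = 0.10008369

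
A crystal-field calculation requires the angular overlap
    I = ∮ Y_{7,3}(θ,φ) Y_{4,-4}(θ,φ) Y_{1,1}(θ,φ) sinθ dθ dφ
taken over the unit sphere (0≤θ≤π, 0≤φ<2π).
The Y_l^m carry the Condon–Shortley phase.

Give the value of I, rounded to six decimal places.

0.000000

triangle: need 3≤l₃≤11, have 1; I=0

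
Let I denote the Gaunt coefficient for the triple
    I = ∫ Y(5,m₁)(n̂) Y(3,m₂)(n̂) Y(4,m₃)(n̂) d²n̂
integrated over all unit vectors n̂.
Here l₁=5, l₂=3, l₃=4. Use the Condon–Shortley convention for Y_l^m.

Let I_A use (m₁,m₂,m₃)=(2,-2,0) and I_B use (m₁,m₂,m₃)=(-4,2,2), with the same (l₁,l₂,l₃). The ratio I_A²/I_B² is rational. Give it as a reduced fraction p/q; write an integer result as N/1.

5/24

Same 5,3,4: normalisation and zero-m 3j drop out of the ratio.
A: Δ: 4! 6! 2! / 13! → 1/180180; sum: t=0:+1/864 t=1:−1/576 = -1/1728; 3j²(5 3 4; 2 -2 0) = Δ·Π!·Σ² = 5/1287  (sign -1)
B: Δ: 4! 6! 2! / 13! → 1/180180; sum: t=3:−1/8640 t=4:+1/2880 = 1/4320; 3j²(5 3 4; -4 2 2) = Δ·Π!·Σ² = 8/429  (sign +1)
I_A²/I_B² = (5/1287)/(8/429) = 5/24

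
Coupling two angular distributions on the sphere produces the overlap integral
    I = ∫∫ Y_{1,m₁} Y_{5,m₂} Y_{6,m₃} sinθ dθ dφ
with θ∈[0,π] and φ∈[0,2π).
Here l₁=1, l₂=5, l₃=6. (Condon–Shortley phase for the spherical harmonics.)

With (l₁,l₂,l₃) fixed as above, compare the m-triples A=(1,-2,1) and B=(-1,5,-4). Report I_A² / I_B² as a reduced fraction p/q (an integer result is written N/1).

10/1

Shared (l₁,l₂,l₃)=(1,5,6): N and (l;000)² cancel in I_A²/I_B².
A: Δ = 0!·2!·10!/13! = 1/858; Racah Σ t=0..0: t=0:+1/60480 = 1/60480; ⇒ 3j(1 5 6; 1 -2 1)² = 5/429, sgn -1
B: Δ = 0!·2!·10!/13! = 1/858; Racah Σ t=0..0: t=0:+1/7257600 = 1/7257600; ⇒ 3j(1 5 6; -1 5 -4)² = 1/858, sgn +1
I_A²/I_B² = (5/429)/(1/858) = 10/1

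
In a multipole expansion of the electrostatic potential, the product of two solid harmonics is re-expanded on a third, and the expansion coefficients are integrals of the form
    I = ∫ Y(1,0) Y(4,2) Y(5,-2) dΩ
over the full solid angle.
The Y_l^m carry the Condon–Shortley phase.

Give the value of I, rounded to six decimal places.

0.225034

Rules hold: Σm=0, L=10 even, 3≤5≤5.
N = 3·9·11 = 297
Δ = 0!·2!·8!/11! = 1/495
Racah Σ t=0..0: t=0:+1/576 = 1/576
⇒ 3j(1 4 5; 0 0 0)² = 5/99, sgn -1
Racah Σ t=0..0: t=0:+1/1440 = 1/1440
⇒ 3j(1 4 5; 0 2 -2)² = 7/165, sgn -1
4πI² = N·(3j₀)²·(3jₘ)² = 7/11
I = +1·√(0.636364/4π) = 0.22503380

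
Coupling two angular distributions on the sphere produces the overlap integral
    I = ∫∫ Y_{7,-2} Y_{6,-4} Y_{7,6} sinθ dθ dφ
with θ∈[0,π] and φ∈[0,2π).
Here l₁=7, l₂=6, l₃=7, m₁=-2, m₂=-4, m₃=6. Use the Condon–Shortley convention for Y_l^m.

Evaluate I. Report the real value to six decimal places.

m-sum 0 ✓  L=20 even ✓  1≤7≤13 ✓
Π(2lᵢ+1) = 15×13×15 = 2925
triangle coeff Δ(7,6,7) = 1/2444321880
Σ_t [0,6]: t=0:+1/2612736000 t=1:−1/20736000 t=2:+1/1658880 t=3:−1/746496 t=4:+1/1658880 t=5:−1/20736000 t=6:+1/2612736000 = -1/4354560
(3j)²=1000/138567 [(7 6 7; 0 0 0)], sign=+1
Σ_t [1,2]: t=1:−1/580608000 t=2:+1/174182400 = 1/248832000
(3j)²=21/1615 [(7 6 7; -2 -4 6)], sign=-1
⇒ 4πI² = 315000/1147619
I = (-1)√(315000/1147619/(4π)) = -0.14779219

-0.147792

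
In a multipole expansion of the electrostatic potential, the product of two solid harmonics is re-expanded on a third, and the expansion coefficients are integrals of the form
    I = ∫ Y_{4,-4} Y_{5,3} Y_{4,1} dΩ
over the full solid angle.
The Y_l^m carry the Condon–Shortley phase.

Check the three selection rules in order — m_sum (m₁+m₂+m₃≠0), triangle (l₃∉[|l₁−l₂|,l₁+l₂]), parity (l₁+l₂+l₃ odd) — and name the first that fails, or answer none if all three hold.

parity

azimuthal sum: -4 + 3 + 1 = 0  ✓
1 ≤ 4 ≤ 9 (triangle on l)  ✓
L = 4 + 5 + 4 = 13 (odd)  ✗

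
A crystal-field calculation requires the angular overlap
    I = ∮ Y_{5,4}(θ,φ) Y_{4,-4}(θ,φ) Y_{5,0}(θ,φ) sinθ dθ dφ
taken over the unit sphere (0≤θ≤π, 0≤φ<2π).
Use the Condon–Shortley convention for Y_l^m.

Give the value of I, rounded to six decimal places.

0.130198

Checks pass: Σm=0; 14 even; l₃=5∈[1,9].
(2·5+1)(2·4+1)(2·5+1) = 1089
Δ: 4! 6! 4! / 15! → 1/3153150
sum: t=0:+1/69120 t=1:−1/1728 t=2:+1/576 t=3:−1/1728 t=4:+1/69120 = 7/11520
3j²(5 4 5; 0 0 0) = Δ·Π!·Σ² = 2/143  (sign -1)
sum: t=0:+1/69120 = 1/69120
3j²(5 4 5; 4 -4 0) = Δ·Π!·Σ² = 2/143  (sign -1)
combine: 4πI² = 1089·2/143·2/143 = 36/169
take √, sign +1: I = 0.13019760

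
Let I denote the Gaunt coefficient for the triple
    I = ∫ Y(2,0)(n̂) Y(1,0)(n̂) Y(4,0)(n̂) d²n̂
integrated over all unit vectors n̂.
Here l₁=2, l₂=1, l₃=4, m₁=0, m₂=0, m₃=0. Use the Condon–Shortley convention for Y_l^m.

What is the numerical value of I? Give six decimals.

0.000000

|2−1|≤4≤2+1 violated ⇒ I = 0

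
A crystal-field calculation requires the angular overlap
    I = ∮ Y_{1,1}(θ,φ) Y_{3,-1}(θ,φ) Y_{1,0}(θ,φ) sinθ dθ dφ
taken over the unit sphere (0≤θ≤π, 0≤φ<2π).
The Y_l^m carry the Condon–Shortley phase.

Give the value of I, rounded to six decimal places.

l₃=1 ∉ [2,4] — triangle fails ⇒ I = 0

0.000000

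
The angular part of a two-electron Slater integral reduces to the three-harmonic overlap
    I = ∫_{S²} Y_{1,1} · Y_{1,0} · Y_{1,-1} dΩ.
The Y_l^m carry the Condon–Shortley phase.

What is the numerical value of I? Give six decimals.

0.000000

L=3 odd ⇒ parity kills the (l;000) factor ⇒ I = 0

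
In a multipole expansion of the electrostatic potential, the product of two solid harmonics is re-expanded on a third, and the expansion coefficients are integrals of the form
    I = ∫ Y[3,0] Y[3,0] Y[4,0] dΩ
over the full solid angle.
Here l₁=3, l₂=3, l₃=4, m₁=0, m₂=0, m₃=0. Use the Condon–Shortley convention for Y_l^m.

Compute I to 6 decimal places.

0.153870

Checks pass: Σm=0; 10 even; l₃=4∈[0,6].
(2·3+1)(2·3+1)(2·4+1) = 441
Δ: 2! 4! 4! / 11! → 1/34650
sum: t=0:+1/72 t=1:−1/16 t=2:+1/72 = -5/144
3j²(3 3 4; 0 0 0) = Δ·Π!·Σ² = 2/77  (sign -1)
(m-triple is (0,0,0) — same symbol as above.)
combine: 4πI² = 441·2/77·2/77 = 36/121
take √, sign +1: I = 0.15386989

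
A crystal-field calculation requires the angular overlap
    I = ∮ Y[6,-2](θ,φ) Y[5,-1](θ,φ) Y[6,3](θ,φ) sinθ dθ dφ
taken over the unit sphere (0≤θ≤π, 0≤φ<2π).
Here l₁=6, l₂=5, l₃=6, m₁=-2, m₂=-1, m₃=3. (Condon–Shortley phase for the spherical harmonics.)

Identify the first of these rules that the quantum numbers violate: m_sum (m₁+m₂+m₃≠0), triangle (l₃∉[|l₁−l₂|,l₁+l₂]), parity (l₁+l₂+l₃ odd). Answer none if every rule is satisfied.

parity

m₁+m₂+m₃ = -2 − 1 + 3 = 0  ✓
triangle: |6−5|=1 ≤ l₃=6 ≤ 6+5=11  ✓
parity: l₁+l₂+l₃ = 17 is odd  ✗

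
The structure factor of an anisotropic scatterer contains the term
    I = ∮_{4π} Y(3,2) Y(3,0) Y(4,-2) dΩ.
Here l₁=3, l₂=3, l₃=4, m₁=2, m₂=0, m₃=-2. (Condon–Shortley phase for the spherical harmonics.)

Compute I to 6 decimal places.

-0.044418

Rules hold: Σm=0, L=10 even, 0≤4≤6.
N = 7·7·9 = 441
Δ = 2!·4!·4!/11! = 1/34650
Racah Σ t=0..2: t=0:+1/72 t=1:−1/16 t=2:+1/72 = -5/144
⇒ 3j(3 3 4; 0 0 0)² = 2/77, sgn -1
Racah Σ t=0..1: t=0:+1/72 t=1:−1/96 = 1/288
⇒ 3j(3 3 4; 2 0 -2)² = 1/462, sgn +1
4πI² = N·(3j₀)²·(3jₘ)² = 3/121
I = -1·√(0.0247934/4π) = -0.04441841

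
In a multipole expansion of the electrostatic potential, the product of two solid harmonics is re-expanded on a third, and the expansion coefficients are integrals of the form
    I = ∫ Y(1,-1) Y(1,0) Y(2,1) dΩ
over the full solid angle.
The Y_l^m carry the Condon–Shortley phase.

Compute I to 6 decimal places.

m-sum 0 ✓  L=4 even ✓  0≤2≤2 ✓
Π(2lᵢ+1) = 3×3×5 = 45
triangle coeff Δ(1,1,2) = 1/30
Σ_t [0,0]: t=0:+1/1 = 1/1
(3j)²=2/15 [(1 1 2; 0 0 0)], sign=+1
Σ_t [0,0]: t=0:+1/2 = 1/2
(3j)²=1/10 [(1 1 2; -1 0 1)], sign=-1
⇒ 4πI² = 3/5
I = (-1)√(3/5/(4π)) = -0.21850969

-0.218510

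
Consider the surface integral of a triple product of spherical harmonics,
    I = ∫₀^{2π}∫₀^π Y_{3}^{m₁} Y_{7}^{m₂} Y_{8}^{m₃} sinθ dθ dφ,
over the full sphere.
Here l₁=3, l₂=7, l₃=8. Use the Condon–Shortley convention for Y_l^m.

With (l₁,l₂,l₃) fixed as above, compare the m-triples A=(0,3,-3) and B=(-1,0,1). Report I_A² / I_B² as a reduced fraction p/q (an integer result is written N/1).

Same 3,7,8: normalisation and zero-m 3j drop out of the ratio.
A: Δ: 2! 4! 12! / 19! → 1/5290740; sum: t=0:+1/87091200 t=1:−1/8709120 t=2:+1/11612160 = -1/58060800; 3j²(3 7 8; 0 3 -3) = Δ·Π!·Σ² = 99/117572  (sign +1)
B: Δ: 2! 4! 12! / 19! → 1/5290740; sum: t=0:+1/29030400 t=1:−1/3110400 t=2:+1/4838400 = -1/12441600; 3j²(3 7 8; -1 0 1) = Δ·Π!·Σ² = 343/125970  (sign +1)
I_A²/I_B² = (99/117572)/(343/125970) = 1485/4802

1485/4802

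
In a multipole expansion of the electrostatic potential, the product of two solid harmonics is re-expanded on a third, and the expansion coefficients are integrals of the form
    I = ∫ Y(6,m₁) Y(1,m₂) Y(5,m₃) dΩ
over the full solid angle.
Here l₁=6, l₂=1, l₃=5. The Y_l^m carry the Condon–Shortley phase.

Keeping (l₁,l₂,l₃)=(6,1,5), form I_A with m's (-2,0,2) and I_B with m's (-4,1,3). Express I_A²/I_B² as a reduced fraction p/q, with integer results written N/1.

32/45

Shared (l₁,l₂,l₃)=(6,1,5): N and (l;000)² cancel in I_A²/I_B².
A: Δ = 2!·10!·0!/13! = 1/858; Racah Σ t=1..1: t=1:−1/30240 = -1/30240; ⇒ 3j(6 1 5; -2 0 2)² = 16/429, sgn +1
B: Δ = 2!·10!·0!/13! = 1/858; Racah Σ t=2..2: t=2:+1/161280 = 1/161280; ⇒ 3j(6 1 5; -4 1 3)² = 15/286, sgn +1
I_A²/I_B² = (16/429)/(15/286) = 32/45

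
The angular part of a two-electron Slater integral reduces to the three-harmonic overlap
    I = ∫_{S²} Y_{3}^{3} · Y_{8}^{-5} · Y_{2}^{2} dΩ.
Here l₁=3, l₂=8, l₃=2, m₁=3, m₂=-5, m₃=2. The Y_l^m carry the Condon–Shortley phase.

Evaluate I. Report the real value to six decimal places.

|3−8|≤2≤3+8 violated ⇒ I = 0

0.000000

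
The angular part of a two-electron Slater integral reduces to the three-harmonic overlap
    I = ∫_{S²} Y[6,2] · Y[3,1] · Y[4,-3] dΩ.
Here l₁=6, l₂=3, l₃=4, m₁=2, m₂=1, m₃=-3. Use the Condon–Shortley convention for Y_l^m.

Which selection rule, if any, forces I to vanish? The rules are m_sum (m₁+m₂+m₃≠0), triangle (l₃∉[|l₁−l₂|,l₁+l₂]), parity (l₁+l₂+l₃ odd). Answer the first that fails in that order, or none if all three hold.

parity

m₁+m₂+m₃ = 2 + 1 − 3 = 0  ✓
triangle: |6−3|=3 ≤ l₃=4 ≤ 6+3=9  ✓
parity: l₁+l₂+l₃ = 13 is odd  ✗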